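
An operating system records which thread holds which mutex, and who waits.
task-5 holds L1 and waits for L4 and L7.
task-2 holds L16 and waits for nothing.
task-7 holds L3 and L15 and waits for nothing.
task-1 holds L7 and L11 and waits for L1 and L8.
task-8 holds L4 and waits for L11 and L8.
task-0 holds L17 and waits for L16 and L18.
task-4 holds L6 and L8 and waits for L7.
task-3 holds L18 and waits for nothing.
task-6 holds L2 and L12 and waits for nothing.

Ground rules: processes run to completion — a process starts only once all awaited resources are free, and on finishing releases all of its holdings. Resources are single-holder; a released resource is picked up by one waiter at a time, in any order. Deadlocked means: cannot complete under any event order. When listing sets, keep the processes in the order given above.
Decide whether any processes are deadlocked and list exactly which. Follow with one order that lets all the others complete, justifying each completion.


Deadlocked: task-5, task-1, task-8 and task-4.
Key observation: the knot is the closed ring of waits task-5 -> task-1 -> task-5; task-8 and task-4 are caught in further circular waits.
The rest can finish in the order task-7, task-2, task-6, task-3, task-0.
Step-by-step check:
  task-7 waits on nothing -> runs at once and releases L3 and L15
  task-2 waits on nothing -> runs at once and releases L16
  task-6 waits on nothing -> runs at once and releases L2 and L12
  task-3 waits on nothing -> runs at once and releases L18
  run task-0 (all its waits — L16 and L18 — are resolved); releases L17


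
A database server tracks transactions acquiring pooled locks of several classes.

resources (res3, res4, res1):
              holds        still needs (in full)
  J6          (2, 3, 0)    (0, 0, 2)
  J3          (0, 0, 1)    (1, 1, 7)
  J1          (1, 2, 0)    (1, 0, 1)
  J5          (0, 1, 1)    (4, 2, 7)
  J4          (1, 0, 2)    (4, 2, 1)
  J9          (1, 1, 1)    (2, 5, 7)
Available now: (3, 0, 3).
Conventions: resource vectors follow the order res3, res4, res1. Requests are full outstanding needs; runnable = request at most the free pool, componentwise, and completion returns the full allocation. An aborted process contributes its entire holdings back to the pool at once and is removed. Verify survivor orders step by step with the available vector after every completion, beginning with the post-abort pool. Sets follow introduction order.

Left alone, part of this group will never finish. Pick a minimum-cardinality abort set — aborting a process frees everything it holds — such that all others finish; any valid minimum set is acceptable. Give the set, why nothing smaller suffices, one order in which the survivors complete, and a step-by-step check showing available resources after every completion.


Minimum abort set: J3 and J5.
Key observation: J9 had no path to completion before; after the abort of J3 and J5 ((0, 1, 2) returned), step 4 is where it fits.
No one abort is enough; case by case: J6 alone leaves J3 blocked (short on res1); J3 alone leaves J5 blocked (short on res1); J1 alone leaves J3 blocked (short on res1); J5 alone leaves J3 blocked (short on res1); J4 alone leaves J3 blocked (short on res1); J9 alone leaves J3 blocked (short on res1).
One survivor order: J6, J1, J4, J9. Step-by-step check (post-abort pool first):
  pool = (3, 1, 5)
  run J6 (needs (0, 0, 2), free (3, 1, 5)); after release of (2, 3, 0) the pool is (5, 4, 5)
  run J1 (needs (1, 0, 1), free (5, 4, 5)); after release of (1, 2, 0) the pool is (6, 6, 5)
  run J4 (needs (4, 2, 1), free (6, 6, 5)); after release of (1, 0, 2) the pool is (7, 6, 7)
  run J9 (needs (2, 5, 7), free (7, 6, 7)); after release of (1, 1, 1) the pool is (8, 7, 8)


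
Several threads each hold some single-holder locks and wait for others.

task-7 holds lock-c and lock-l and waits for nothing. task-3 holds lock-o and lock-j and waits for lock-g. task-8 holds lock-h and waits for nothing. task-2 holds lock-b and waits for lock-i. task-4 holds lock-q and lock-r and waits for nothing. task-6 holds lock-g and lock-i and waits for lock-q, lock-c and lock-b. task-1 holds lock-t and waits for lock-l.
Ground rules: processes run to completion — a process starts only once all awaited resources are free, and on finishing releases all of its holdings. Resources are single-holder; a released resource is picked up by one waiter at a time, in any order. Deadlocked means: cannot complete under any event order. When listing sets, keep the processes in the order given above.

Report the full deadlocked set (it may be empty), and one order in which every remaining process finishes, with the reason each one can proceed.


Deadlocked set: task-3, task-2 and task-6.
Key observation: nobody on the ring task-6 -> task-2 -> task-6 can start until another member finishes, which never happens; task-3 waits into the deadlock from upstream.
One completion order for the rest: task-8, task-4, task-7, task-1.
Check, step by step:
  task-8 waits on nothing -> runs at once and releases lock-h
  task-4 waits on nothing -> runs at once and releases lock-q and lock-r
  task-7 waits on nothing -> runs at once and releases lock-c and lock-l
  run task-1 (all its waits — lock-l — are resolved); releases lock-t


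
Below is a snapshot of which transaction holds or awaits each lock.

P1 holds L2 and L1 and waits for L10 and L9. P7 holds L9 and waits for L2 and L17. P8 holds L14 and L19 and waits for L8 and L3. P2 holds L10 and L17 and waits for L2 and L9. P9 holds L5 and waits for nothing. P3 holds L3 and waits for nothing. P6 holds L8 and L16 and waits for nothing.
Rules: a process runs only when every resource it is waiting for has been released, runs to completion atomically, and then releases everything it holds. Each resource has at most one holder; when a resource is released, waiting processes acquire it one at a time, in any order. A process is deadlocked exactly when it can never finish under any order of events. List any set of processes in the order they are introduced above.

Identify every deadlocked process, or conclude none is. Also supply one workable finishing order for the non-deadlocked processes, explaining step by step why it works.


Deadlocked set: P1, P7 and P2.
Key observation: nobody on the ring P1 -> P7 -> P1 can start until another member finishes, which never happens; P2 is caught in further circular waits.
A valid finishing order for the others: P6, P9, P3, P8.
Check, step by step:
  P6 waits on nothing -> runs at once and releases L8 and L16
  P9 waits on nothing -> runs at once and releases L5
  P3 waits on nothing -> runs at once and releases L3
  run P8 (all its waits — L8 and L3 — are resolved); releases L14 and L19


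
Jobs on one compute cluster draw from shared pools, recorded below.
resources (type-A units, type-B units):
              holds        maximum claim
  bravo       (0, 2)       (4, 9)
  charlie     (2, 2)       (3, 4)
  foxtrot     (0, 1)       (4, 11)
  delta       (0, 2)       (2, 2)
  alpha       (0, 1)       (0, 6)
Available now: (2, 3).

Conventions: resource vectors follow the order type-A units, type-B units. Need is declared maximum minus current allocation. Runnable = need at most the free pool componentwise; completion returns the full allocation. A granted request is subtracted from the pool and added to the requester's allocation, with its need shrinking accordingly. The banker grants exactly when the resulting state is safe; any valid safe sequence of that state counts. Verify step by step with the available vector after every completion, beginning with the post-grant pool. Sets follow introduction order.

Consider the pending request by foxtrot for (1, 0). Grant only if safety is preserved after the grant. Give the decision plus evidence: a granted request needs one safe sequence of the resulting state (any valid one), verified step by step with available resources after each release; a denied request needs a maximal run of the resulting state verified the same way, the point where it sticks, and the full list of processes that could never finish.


DENY: after the grant no complete ordering would exist.
Key observation: after charlie, alpha, delta the pool peaks at (3, 8), and each blocked process is short somewhere: bravo on type-A units; foxtrot on type-B units.
On the post-grant state, charlie, alpha, delta is a maximal run — nothing extends it. Check, step by step:
  pool = (1, 3)
  run charlie (needs (1, 2), free (1, 3)); after release of (2, 2) the pool is (3, 5)
  run alpha (needs (0, 5), free (3, 5)); after release of (0, 1) the pool is (3, 6)
  run delta (needs (2, 0), free (3, 6)); after release of (0, 2) the pool is (3, 8)
  blocked: bravo wants (4, 7), pool (3, 8) — not enough type-A units
  blocked: foxtrot wants (3, 10), pool (3, 8) — not enough type-B units
Processes that could never finish after the grant: bravo and foxtrot.


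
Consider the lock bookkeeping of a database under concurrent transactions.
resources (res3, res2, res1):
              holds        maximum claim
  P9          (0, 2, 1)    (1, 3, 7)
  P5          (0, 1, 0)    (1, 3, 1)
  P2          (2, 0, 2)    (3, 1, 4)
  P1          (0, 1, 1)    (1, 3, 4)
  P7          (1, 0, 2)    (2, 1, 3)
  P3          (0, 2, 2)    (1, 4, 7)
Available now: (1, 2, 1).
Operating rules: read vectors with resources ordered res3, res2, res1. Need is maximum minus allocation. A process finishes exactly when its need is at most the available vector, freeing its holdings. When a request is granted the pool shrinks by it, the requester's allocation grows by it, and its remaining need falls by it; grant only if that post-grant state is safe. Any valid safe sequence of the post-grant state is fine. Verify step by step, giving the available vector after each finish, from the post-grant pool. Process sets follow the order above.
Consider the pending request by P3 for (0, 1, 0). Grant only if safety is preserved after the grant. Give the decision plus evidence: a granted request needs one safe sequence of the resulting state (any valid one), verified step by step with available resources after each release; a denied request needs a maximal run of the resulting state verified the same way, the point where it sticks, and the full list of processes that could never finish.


GRANT. The post-grant state is safe; one safe sequence: P7, P2, P3, P5, P1, P9.
Key observation: with (1, 1, 1) left after the transfer, P7 can run at once — the state stays safe.
Check on the post-grant state, step by step:
  pool = (1, 1, 1)
  run P7 (needs (1, 1, 1), free (1, 1, 1)); after release of (1, 0, 2) the pool is (2, 1, 3)
  run P2 (needs (1, 1, 2), free (2, 1, 3)); after release of (2, 0, 2) the pool is (4, 1, 5)
  run P3 (needs (1, 1, 5), free (4, 1, 5)); after release of (0, 3, 2) the pool is (4, 4, 7)
  run P5 (needs (1, 2, 1), free (4, 4, 7)); after release of (0, 1, 0) the pool is (4, 5, 7)
  run P1 (needs (1, 2, 3), free (4, 5, 7)); after release of (0, 1, 1) the pool is (4, 6, 8)
  run P9 (needs (1, 1, 6), free (4, 6, 8)); after release of (0, 2, 1) the pool is (4, 8, 9)


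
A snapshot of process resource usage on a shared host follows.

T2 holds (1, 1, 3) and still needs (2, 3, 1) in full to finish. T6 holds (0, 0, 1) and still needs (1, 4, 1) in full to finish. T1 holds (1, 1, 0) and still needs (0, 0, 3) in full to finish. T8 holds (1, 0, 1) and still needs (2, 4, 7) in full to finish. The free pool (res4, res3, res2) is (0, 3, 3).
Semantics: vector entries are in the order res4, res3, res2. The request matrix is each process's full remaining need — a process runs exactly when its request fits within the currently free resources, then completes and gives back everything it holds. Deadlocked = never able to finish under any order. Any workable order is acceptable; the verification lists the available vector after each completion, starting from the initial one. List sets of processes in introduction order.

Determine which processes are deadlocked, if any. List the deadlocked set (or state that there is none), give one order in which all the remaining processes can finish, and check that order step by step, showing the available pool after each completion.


Deadlocked set: T2 and T8.
Key observation: after T1, T6 complete, (1, 4, 4) is the best the pool ever gets, yet each leftover process wants more res4.
A valid finishing order for the others: T1, T6. Step-by-step check:
  pool = (0, 3, 3)
  T1 needs (0, 0, 3) <= (0, 3, 3) -> finishes; pool += (1, 1, 0) = (1, 4, 3)
  T6 needs (1, 4, 1) <= (1, 4, 3) -> finishes; pool += (0, 0, 1) = (1, 4, 4)
The stuck group stays short no matter what:
  blocked: T2 wants (2, 3, 1), pool (1, 4, 4) — not enough res4
  blocked: T8 wants (2, 4, 7), pool (1, 4, 4) — not enough res4 and res2


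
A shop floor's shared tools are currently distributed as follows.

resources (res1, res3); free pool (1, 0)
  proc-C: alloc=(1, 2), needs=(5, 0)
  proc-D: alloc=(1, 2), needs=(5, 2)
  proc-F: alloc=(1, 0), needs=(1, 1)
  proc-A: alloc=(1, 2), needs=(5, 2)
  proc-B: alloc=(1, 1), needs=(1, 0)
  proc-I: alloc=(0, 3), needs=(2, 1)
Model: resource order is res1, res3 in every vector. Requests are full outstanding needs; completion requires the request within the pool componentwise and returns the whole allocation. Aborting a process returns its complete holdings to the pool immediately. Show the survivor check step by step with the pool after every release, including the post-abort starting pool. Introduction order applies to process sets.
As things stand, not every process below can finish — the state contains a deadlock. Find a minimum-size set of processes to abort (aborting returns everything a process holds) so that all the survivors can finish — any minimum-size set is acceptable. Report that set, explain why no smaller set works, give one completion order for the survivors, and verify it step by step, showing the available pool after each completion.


Minimum abort set: proc-D and proc-A.
Key observation: before aborting proc-D and proc-A, proc-C was permanently blocked — no order could ever run it; afterwards it completes at step 4.
Minimality, checking each single-abort alternative: proc-C alone leaves proc-D blocked (short on res1); proc-D alone leaves proc-C blocked (short on res1); proc-F alone leaves proc-C blocked (short on res1); proc-A alone leaves proc-C blocked (short on res1); proc-B alone leaves proc-C blocked (short on res1); proc-I alone leaves proc-C blocked (short on res1).
Survivors finish in the order: proc-I, proc-F, proc-B, proc-C. Verifying each step (pool after the aborts first):
  pool = (3, 4)
  run proc-I (needs (2, 1), free (3, 4)); after release of (0, 3) the pool is (3, 7)
  run proc-F (needs (1, 1), free (3, 7)); after release of (1, 0) the pool is (4, 7)
  run proc-B (needs (1, 0), free (4, 7)); after release of (1, 1) the pool is (5, 8)
  run proc-C (needs (5, 0), free (5, 8)); after release of (1, 2) the pool is (6, 10)


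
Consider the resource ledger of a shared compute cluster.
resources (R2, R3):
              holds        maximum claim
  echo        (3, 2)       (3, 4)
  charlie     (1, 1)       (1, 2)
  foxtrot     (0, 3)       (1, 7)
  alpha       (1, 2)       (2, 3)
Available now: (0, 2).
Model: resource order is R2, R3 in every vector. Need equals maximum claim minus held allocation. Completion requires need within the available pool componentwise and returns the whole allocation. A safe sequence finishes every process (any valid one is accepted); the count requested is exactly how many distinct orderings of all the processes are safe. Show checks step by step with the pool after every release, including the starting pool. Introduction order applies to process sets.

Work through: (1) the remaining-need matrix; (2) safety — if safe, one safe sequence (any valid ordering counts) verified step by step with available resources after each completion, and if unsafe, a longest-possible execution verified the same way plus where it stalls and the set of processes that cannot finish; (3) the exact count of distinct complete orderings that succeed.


(1) Remaining need (order R2, R3):
  echo: (0, 2)
  charlie: (0, 1)
  foxtrot: (1, 4)
  alpha: (1, 1)
(2) The state is SAFE; one workable sequence: echo, alpha, foxtrot, charlie.
Key observation: the order's first zero-slack moment is echo ((0, 2) needed, (0, 2) free — a requested resource with nothing to spare).
Step-by-step check:
  pool = (0, 2)
  run echo (needs (0, 2), free (0, 2)); after release of (3, 2) the pool is (3, 4)
  run alpha (needs (1, 1), free (3, 4)); after release of (1, 2) the pool is (4, 6)
  run foxtrot (needs (1, 4), free (4, 6)); after release of (0, 3) the pool is (4, 9)
  run charlie (needs (0, 1), free (4, 9)); after release of (1, 1) the pool is (5, 10)
(3) Precisely 10 of the possible complete orderings are safe sequences.


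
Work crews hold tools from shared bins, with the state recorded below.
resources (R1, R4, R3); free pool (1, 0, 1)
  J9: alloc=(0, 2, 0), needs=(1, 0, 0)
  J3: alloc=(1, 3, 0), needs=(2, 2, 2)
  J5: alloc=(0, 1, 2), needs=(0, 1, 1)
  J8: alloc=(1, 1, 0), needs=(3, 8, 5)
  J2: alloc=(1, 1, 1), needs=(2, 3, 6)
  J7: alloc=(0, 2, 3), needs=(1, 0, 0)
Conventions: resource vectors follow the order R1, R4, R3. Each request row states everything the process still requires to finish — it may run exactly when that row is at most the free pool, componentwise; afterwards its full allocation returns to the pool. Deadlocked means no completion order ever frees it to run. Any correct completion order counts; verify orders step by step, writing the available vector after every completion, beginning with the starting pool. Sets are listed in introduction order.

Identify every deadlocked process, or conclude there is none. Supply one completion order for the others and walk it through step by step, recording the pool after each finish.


Deadlocked: J3, J8 and J2.
Key observation: even finishing J7, J9, J5 leaves just (1, 5, 6) free — too little R1 for any of the remaining processes.
A valid finishing order for the others: J7, J9, J5. Walking it through:
  pool = (1, 0, 1)
  run J7 (needs (1, 0, 0), free (1, 0, 1)); after release of (0, 2, 3) the pool is (1, 2, 4)
  run J9 (needs (1, 0, 0), free (1, 2, 4)); after release of (0, 2, 0) the pool is (1, 4, 4)
  run J5 (needs (0, 1, 1), free (1, 4, 4)); after release of (0, 1, 2) the pool is (1, 5, 6)
The blocked processes can never fit:
  J3 cannot run: need (2, 2, 2) vs free (1, 5, 6) (insufficient R1)
  J8 cannot run: need (3, 8, 5) vs free (1, 5, 6) (insufficient R1 and R4)
  J2 cannot run: need (2, 3, 6) vs free (1, 5, 6) (insufficient R1)


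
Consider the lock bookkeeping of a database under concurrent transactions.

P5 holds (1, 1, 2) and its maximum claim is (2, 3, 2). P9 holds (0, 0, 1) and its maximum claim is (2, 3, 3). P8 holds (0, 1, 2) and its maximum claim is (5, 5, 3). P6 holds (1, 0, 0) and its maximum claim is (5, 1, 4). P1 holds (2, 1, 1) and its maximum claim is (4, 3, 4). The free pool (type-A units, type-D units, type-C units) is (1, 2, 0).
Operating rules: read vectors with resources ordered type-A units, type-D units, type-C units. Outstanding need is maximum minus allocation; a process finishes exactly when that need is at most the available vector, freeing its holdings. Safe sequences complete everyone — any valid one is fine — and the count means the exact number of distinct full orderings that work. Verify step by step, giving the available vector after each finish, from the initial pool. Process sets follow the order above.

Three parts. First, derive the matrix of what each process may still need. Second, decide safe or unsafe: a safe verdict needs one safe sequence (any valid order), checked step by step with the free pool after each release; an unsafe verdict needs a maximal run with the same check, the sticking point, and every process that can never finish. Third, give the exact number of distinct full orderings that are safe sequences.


(1) Remaining need (order type-A units, type-D units, type-C units):
  P5: (1, 2, 0)
  P9: (2, 3, 2)
  P8: (5, 4, 1)
  P6: (4, 1, 4)
  P1: (2, 2, 3)
(2) The state is SAFE; one workable sequence: P5, P9, P1, P6, P8.
Key observation: the order's first zero-slack moment is P5 ((1, 2, 0) needed, (1, 2, 0) free — a requested resource with nothing to spare).
Check, step by step:
  pool = (1, 2, 0)
  P5: need (1, 2, 0) fits (1, 2, 0); releases (1, 1, 2), pool now (2, 3, 2)
  P9: need (2, 3, 2) fits (2, 3, 2); releases (0, 0, 1), pool now (2, 3, 3)
  P1: need (2, 2, 3) fits (2, 3, 3); releases (2, 1, 1), pool now (4, 4, 4)
  P6: need (4, 1, 4) fits (4, 4, 4); releases (1, 0, 0), pool now (5, 4, 4)
  P8: need (5, 4, 1) fits (5, 4, 4); releases (0, 1, 2), pool now (5, 5, 6)
(3) Precisely 1 of the possible complete orderings is a safe sequence.


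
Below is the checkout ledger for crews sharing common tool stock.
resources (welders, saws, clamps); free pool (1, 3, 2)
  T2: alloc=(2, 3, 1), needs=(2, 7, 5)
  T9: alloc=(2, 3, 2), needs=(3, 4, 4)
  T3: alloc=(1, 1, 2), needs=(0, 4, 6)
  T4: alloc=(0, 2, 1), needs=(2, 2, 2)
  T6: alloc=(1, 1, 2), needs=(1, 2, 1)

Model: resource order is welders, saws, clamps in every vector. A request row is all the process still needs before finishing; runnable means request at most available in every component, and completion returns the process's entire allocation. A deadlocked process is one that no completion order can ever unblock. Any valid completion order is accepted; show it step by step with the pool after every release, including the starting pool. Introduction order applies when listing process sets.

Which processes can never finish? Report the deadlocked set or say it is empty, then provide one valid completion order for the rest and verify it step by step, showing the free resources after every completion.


Deadlocked: T2, T9 and T3.
Key observation: after T6, T4 the pool peaks at (2, 6, 5), and each blocked process is short somewhere: T2 on saws; T9 on welders; T3 on clamps.
A valid finishing order for the others: T6, T4. Step-by-step check:
  pool = (1, 3, 2)
  T6 needs (1, 2, 1) <= (1, 3, 2) -> finishes; pool += (1, 1, 2) = (2, 4, 4)
  T4 needs (2, 2, 2) <= (2, 4, 4) -> finishes; pool += (0, 2, 1) = (2, 6, 5)
The stuck group stays short no matter what:
  T2 cannot run: need (2, 7, 5) vs free (2, 6, 5) (insufficient saws)
  T9 cannot run: need (3, 4, 4) vs free (2, 6, 5) (insufficient welders)
  T3 cannot run: need (0, 4, 6) vs free (2, 6, 5) (insufficient clamps)


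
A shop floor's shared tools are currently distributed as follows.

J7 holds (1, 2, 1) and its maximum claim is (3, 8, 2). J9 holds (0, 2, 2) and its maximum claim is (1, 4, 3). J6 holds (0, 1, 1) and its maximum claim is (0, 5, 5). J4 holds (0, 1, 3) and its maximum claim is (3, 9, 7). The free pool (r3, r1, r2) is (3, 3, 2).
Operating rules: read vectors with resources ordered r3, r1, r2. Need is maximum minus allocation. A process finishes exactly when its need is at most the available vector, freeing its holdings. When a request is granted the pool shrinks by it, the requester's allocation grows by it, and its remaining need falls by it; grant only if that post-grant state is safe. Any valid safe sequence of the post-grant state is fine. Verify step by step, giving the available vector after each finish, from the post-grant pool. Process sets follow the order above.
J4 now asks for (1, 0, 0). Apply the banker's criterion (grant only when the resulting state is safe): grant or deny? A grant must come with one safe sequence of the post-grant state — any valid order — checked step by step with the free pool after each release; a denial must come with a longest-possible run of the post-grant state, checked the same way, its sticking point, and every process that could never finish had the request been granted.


GRANT — the state after the grant stays safe, e.g. via J9, J6, J7, J4.
Key observation: granting shrinks the pool to (2, 3, 2), yet J9 still fits and the chain goes through.
Verifying the post-grant state step by step:
  pool = (2, 3, 2)
  run J9 (needs (1, 2, 1), free (2, 3, 2)); after release of (0, 2, 2) the pool is (2, 5, 4)
  run J6 (needs (0, 4, 4), free (2, 5, 4)); after release of (0, 1, 1) the pool is (2, 6, 5)
  run J7 (needs (2, 6, 1), free (2, 6, 5)); after release of (1, 2, 1) the pool is (3, 8, 6)
  run J4 (needs (2, 8, 4), free (3, 8, 6)); after release of (1, 1, 3) the pool is (4, 9, 9)


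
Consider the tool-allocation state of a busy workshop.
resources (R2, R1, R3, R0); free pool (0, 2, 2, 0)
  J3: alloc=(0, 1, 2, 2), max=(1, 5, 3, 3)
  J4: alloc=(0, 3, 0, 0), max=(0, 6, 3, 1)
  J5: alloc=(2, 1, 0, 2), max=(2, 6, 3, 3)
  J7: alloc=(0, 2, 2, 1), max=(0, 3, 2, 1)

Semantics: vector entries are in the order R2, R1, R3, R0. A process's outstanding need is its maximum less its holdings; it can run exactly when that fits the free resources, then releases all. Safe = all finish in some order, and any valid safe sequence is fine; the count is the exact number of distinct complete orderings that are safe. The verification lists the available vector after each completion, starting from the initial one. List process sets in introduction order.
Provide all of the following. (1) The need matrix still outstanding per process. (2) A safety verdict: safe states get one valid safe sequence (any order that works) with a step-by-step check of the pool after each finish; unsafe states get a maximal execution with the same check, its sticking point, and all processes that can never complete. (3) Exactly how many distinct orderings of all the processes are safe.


(1) Need matrix, components ordered R2, R1, R3, R0:
  J3: (1, 4, 1, 1)
  J4: (0, 3, 3, 1)
  J5: (0, 5, 3, 1)
  J7: (0, 1, 0, 0)
(2) SAFE — a valid safe sequence is J7, J4, J5, J3.
Key observation: J4 is the earliest step where a requested resource binds exactly: need (0, 3, 3, 1), pool (0, 4, 4, 1) at its turn.
Verifying each step:
  pool = (0, 2, 2, 0)
  J7 needs (0, 1, 0, 0) <= (0, 2, 2, 0) -> finishes; pool += (0, 2, 2, 1) = (0, 4, 4, 1)
  J4 needs (0, 3, 3, 1) <= (0, 4, 4, 1) -> finishes; pool += (0, 3, 0, 0) = (0, 7, 4, 1)
  J5 needs (0, 5, 3, 1) <= (0, 7, 4, 1) -> finishes; pool += (2, 1, 0, 2) = (2, 8, 4, 3)
  J3 needs (1, 4, 1, 1) <= (2, 8, 4, 3) -> finishes; pool += (0, 1, 2, 2) = (2, 9, 6, 5)
(3) The exact count: 1 of the possible complete orderings is a safe sequence.


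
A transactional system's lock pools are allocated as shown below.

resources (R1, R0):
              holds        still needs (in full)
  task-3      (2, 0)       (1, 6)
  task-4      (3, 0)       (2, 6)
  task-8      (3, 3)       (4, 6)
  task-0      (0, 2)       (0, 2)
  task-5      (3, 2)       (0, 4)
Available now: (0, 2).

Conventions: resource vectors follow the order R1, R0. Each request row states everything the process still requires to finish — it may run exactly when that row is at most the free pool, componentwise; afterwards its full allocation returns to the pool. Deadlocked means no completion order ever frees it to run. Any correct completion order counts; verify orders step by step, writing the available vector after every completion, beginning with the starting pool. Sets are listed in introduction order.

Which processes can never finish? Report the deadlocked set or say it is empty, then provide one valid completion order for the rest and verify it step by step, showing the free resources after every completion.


Nothing here is deadlocked.
Key observation: task-0 can run right away; the returned allocation unlocks the remaining processes in turn.
One completion order for the rest: task-0, task-5, task-4, task-3, task-8. Check, step by step:
  pool = (0, 2)
  run task-0 (needs (0, 2), free (0, 2)); after release of (0, 2) the pool is (0, 4)
  run task-5 (needs (0, 4), free (0, 4)); after release of (3, 2) the pool is (3, 6)
  run task-4 (needs (2, 6), free (3, 6)); after release of (3, 0) the pool is (6, 6)
  run task-3 (needs (1, 6), free (6, 6)); after release of (2, 0) the pool is (8, 6)
  run task-8 (needs (4, 6), free (8, 6)); after release of (3, 3) the pool is (11, 9)


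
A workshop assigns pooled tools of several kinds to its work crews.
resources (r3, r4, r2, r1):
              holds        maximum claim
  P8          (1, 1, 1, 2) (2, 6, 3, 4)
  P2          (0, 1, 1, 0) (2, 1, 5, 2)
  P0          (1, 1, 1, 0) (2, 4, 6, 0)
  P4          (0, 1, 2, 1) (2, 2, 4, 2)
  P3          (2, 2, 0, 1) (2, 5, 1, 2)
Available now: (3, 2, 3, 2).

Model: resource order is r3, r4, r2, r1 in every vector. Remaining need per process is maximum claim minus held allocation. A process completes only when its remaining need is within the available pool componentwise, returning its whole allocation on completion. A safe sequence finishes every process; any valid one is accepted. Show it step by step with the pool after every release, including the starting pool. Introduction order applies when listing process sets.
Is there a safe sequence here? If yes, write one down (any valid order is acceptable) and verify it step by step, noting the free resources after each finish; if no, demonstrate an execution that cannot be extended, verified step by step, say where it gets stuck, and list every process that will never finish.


SAFE, for example via the order P4, P2, P0, P8, P3.
Key observation: the order's first zero-slack moment is P8 ((1, 5, 2, 2) needed, (4, 5, 7, 3) free — a requested resource with nothing to spare).
Check, step by step:
  pool = (3, 2, 3, 2)
  run P4 (needs (2, 1, 2, 1), free (3, 2, 3, 2)); after release of (0, 1, 2, 1) the pool is (3, 3, 5, 3)
  run P2 (needs (2, 0, 4, 2), free (3, 3, 5, 3)); after release of (0, 1, 1, 0) the pool is (3, 4, 6, 3)
  run P0 (needs (1, 3, 5, 0), free (3, 4, 6, 3)); after release of (1, 1, 1, 0) the pool is (4, 5, 7, 3)
  run P8 (needs (1, 5, 2, 2), free (4, 5, 7, 3)); after release of (1, 1, 1, 2) the pool is (5, 6, 8, 5)
  run P3 (needs (0, 3, 1, 1), free (5, 6, 8, 5)); after release of (2, 2, 0, 1) the pool is (7, 8, 8, 6)


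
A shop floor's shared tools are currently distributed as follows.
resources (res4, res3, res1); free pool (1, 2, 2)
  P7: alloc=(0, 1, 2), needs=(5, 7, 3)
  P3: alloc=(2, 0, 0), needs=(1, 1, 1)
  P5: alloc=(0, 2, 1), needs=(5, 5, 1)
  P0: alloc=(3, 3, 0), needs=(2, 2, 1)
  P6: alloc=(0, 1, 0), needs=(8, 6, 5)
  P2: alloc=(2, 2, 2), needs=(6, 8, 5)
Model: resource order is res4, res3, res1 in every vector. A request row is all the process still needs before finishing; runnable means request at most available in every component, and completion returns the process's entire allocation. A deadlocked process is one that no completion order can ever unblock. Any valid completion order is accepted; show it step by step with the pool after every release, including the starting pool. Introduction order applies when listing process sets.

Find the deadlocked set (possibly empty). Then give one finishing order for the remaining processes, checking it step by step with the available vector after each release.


No process is deadlocked.
Key observation: P3 fits the free pool immediately, and its release cascades until everyone finishes.
The rest can finish in the order P3, P0, P5, P7, P2, P6. Verifying each step:
  pool = (1, 2, 2)
  run P3 (needs (1, 1, 1), free (1, 2, 2)); after release of (2, 0, 0) the pool is (3, 2, 2)
  run P0 (needs (2, 2, 1), free (3, 2, 2)); after release of (3, 3, 0) the pool is (6, 5, 2)
  run P5 (needs (5, 5, 1), free (6, 5, 2)); after release of (0, 2, 1) the pool is (6, 7, 3)
  run P7 (needs (5, 7, 3), free (6, 7, 3)); after release of (0, 1, 2) the pool is (6, 8, 5)
  run P2 (needs (6, 8, 5), free (6, 8, 5)); after release of (2, 2, 2) the pool is (8, 10, 7)
  run P6 (needs (8, 6, 5), free (8, 10, 7)); after release of (0, 1, 0) the pool is (8, 11, 7)


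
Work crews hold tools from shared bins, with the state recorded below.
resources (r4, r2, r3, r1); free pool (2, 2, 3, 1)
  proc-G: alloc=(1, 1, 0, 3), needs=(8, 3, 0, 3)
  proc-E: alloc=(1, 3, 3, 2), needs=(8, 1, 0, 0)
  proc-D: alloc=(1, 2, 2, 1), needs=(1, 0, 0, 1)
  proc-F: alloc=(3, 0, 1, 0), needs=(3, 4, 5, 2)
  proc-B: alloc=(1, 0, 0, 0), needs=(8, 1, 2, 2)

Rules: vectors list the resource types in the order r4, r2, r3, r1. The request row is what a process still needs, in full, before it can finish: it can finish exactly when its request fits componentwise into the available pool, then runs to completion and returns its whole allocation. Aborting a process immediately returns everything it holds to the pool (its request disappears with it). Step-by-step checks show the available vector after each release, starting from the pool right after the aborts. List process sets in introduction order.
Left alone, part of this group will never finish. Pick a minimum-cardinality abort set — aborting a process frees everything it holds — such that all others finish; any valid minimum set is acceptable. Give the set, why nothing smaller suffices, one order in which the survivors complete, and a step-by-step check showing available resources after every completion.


Abort proc-G and proc-E.
Key observation: aborting proc-G and proc-E returns (2, 4, 3, 5), and proc-B — hopeless before — runs at step 3 with the returned capacity in the pool.
Minimality, checking each single-abort alternative: proc-G alone leaves proc-E blocked (short on r4); proc-E alone leaves proc-G blocked (short on r4); proc-D alone leaves proc-G blocked (short on r4 and r1); proc-F alone leaves proc-G blocked (short on r4 and r1); proc-B alone leaves proc-G blocked (short on r4 and r1).
Survivors finish in the order: proc-F, proc-D, proc-B. Check, step by step (pool after the aborts first):
  pool = (4, 6, 6, 6)
  proc-F: need (3, 4, 5, 2) fits (4, 6, 6, 6); releases (3, 0, 1, 0), pool now (7, 6, 7, 6)
  proc-D: need (1, 0, 0, 1) fits (7, 6, 7, 6); releases (1, 2, 2, 1), pool now (8, 8, 9, 7)
  proc-B: need (8, 1, 2, 2) fits (8, 8, 9, 7); releases (1, 0, 0, 0), pool now (9, 8, 9, 7)


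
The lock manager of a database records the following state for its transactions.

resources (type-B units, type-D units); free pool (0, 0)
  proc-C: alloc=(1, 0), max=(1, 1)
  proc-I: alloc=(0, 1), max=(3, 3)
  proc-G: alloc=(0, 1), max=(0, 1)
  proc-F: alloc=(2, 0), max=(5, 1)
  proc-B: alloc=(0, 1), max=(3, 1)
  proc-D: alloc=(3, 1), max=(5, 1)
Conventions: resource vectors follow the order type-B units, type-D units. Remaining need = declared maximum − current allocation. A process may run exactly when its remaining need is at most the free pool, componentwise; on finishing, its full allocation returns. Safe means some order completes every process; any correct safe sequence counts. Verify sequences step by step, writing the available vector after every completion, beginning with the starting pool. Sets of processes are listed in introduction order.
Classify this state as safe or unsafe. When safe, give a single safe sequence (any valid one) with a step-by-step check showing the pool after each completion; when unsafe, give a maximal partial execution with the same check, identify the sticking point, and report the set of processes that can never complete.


The state is UNSAFE.
Key observation: no order helps: past proc-G, proc-C, the free pool tops out at (1, 1), below what each blocked process needs in type-B units.
Going as far as possible: proc-G, proc-C; after that, nothing fits. Check, step by step:
  pool = (0, 0)
  proc-G needs (0, 0) <= (0, 0) -> finishes; pool += (0, 1) = (0, 1)
  proc-C needs (0, 1) <= (0, 1) -> finishes; pool += (1, 0) = (1, 1)
  proc-I cannot run: need (3, 2) vs free (1, 1) (insufficient type-B units and type-D units)
  proc-F cannot run: need (3, 1) vs free (1, 1) (insufficient type-B units)
  proc-B cannot run: need (3, 0) vs free (1, 1) (insufficient type-B units)
  proc-D cannot run: need (2, 0) vs free (1, 1) (insufficient type-B units)
Never able to finish: proc-I, proc-F, proc-B and proc-D.


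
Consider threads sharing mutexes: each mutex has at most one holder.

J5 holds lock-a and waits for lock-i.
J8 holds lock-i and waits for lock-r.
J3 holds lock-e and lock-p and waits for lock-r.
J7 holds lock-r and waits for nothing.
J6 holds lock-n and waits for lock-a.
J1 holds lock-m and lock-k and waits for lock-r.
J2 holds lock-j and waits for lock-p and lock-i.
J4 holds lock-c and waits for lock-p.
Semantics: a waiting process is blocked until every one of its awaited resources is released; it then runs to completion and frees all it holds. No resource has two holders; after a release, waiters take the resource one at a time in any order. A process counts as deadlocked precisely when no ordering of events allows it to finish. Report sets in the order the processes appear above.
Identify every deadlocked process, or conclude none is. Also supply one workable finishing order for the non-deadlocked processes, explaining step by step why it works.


Nothing here is deadlocked.
Key observation: there is no circular wait here — follow any chain and it reaches a process that is free to run now.
The rest can finish in the order J7, J1, J3, J8, J2, J5, J6, J4.
Walking it through:
  J7: no waits; runs immediately, freeing lock-r
  J1: everything it awaited (lock-r) is free; runs, freeing lock-m and lock-k
  J3: everything it awaited (lock-r) is free; runs, freeing lock-e and lock-p
  J8: everything it awaited (lock-r) is free; runs, freeing lock-i
  J2: everything it awaited (lock-p and lock-i) is free; runs, freeing lock-j
  J5: everything it awaited (lock-i) is free; runs, freeing lock-a
  J6: everything it awaited (lock-a) is free; runs, freeing lock-n
  J4: everything it awaited (lock-p) is free; runs, freeing lock-c


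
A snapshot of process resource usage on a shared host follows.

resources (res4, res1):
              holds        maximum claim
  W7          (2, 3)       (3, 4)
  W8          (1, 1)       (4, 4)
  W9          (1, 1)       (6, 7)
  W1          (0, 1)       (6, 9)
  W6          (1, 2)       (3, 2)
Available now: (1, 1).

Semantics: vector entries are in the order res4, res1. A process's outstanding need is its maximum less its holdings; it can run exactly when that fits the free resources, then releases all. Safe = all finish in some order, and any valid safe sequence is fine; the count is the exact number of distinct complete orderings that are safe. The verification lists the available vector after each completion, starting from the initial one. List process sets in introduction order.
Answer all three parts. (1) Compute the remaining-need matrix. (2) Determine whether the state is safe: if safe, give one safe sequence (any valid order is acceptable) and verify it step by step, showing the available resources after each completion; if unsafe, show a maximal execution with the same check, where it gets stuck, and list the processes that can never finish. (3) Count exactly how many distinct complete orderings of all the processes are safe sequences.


(1) Outstanding need per process (order res4, res1):
  W7: (1, 1)
  W8: (3, 3)
  W9: (5, 6)
  W1: (6, 8)
  W6: (2, 0)
(2) SAFE — a valid safe sequence is W7, W8, W6, W9, W1.
Key observation: reading the order forward, W7 is the first process whose need (1, 1) meets the free pool (1, 1) exactly on a resource it requests.
Step-by-step check:
  pool = (1, 1)
  W7: need (1, 1) fits (1, 1); releases (2, 3), pool now (3, 4)
  W8: need (3, 3) fits (3, 4); releases (1, 1), pool now (4, 5)
  W6: need (2, 0) fits (4, 5); releases (1, 2), pool now (5, 7)
  W9: need (5, 6) fits (5, 7); releases (1, 1), pool now (6, 8)
  W1: need (6, 8) fits (6, 8); releases (0, 1), pool now (6, 9)
(3) Precisely 2 of the possible complete orderings are safe sequences.


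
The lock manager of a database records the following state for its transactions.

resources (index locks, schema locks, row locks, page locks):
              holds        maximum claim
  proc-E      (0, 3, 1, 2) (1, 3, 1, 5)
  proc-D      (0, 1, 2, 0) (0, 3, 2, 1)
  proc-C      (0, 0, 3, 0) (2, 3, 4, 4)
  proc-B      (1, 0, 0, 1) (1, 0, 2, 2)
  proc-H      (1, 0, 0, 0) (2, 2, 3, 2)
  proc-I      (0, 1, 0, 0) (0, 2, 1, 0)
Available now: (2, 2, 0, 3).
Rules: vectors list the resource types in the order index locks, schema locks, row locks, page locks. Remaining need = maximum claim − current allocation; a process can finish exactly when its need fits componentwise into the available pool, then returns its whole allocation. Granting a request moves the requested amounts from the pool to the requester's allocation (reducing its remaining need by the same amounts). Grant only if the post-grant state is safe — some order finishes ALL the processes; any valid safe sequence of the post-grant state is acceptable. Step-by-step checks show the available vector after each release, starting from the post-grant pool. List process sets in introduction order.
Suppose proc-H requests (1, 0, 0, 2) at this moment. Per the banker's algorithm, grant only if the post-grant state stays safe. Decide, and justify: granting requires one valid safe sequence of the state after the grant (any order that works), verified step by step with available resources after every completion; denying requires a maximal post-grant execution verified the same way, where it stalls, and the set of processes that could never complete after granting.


DENY. Granting would leave the state unsafe.
Key observation: after proc-D, proc-I, proc-B the pool peaks at (2, 4, 2, 2), and each blocked process is short somewhere: proc-E on page locks; proc-C on page locks; proc-H on row locks.
Pretend the grant happened; the run proc-D, proc-I, proc-B goes as far as possible. Verifying each step:
  pool = (1, 2, 0, 1)
  run proc-D (needs (0, 2, 0, 1), free (1, 2, 0, 1)); after release of (0, 1, 2, 0) the pool is (1, 3, 2, 1)
  run proc-I (needs (0, 1, 1, 0), free (1, 3, 2, 1)); after release of (0, 1, 0, 0) the pool is (1, 4, 2, 1)
  run proc-B (needs (0, 0, 2, 1), free (1, 4, 2, 1)); after release of (1, 0, 0, 1) the pool is (2, 4, 2, 2)
  proc-E still needs (1, 0, 0, 3) but only (2, 4, 2, 2) is free — short on page locks
  proc-C still needs (2, 3, 1, 4) but only (2, 4, 2, 2) is free — short on page locks
  proc-H still needs (0, 2, 3, 0) but only (2, 4, 2, 2) is free — short on row locks
Processes that could never finish after the grant: proc-E, proc-C and proc-H.
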